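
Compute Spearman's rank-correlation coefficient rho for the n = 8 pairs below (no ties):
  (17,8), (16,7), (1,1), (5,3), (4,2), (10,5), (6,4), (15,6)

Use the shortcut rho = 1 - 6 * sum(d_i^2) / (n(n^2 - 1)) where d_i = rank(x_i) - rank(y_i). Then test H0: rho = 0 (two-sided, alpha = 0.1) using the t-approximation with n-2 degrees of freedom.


Step 1: Rank x and y separately (midranks; no ties here).
rank(x): 17->8, 16->7, 1->1, 5->3, 4->2, 10->5, 6->4, 15->6
rank(y): 8->8, 7->7, 1->1, 3->3, 2->2, 5->5, 4->4, 6->6
Step 2: d_i = R_x(i) - R_y(i); compute d_i^2.
  (8-8)^2=0, (7-7)^2=0, (1-1)^2=0, (3-3)^2=0, (2-2)^2=0, (5-5)^2=0, (4-4)^2=0, (6-6)^2=0
sum(d^2) = 0.
Step 3: rho = 1 - 6*0 / (8*(8^2 - 1)) = 1 - 0/504 = 1.000000.
Step 5: Two-sided p-value from the t-distribution with 6 df = 0.000000.
Step 6: alpha = 0.1. reject H0.

rho = 1.0000, p = 0.000000, reject H0 at alpha = 0.1.


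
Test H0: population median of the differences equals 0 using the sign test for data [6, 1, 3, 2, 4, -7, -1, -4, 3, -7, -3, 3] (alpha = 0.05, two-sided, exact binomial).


Step 1: Discard zero differences. Original n = 12; n_eff = number of nonzero differences = 12.
Nonzero differences (with sign): +6, +1, +3, +2, +4, -7, -1, -4, +3, -7, -3, +3
Step 2: Count signs: positive = 7, negative = 5.
Step 3: Under H0: P(positive) = 0.5, so the number of positives S ~ Bin(12, 0.5).
Step 4: Two-sided exact p-value = sum of Bin(12,0.5) probabilities at or below the observed probability = 0.774414.
Step 5: alpha = 0.05. fail to reject H0.

n_eff = 12, pos = 7, neg = 5, p = 0.774414, fail to reject H0.


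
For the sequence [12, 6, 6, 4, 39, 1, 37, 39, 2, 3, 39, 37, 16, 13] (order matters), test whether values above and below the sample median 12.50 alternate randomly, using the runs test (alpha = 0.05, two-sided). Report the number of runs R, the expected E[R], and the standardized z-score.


Step 1: Compute median = 12.50; label A = above, B = below.
Labels in order: BBBBABAABBAAAA  (n_A = 7, n_B = 7)
Step 2: Count runs R = 6.
Step 3: Under H0 (random ordering), E[R] = 2*n_A*n_B/(n_A+n_B) + 1 = 2*7*7/14 + 1 = 8.0000.
        Var[R] = 2*n_A*n_B*(2*n_A*n_B - n_A - n_B) / ((n_A+n_B)^2 * (n_A+n_B-1)) = 8232/2548 = 3.2308.
        SD[R] = 1.7974.
Step 4: Continuity-corrected z = (R + 0.5 - E[R]) / SD[R] = (6 + 0.5 - 8.0000) / 1.7974 = -0.8345.
Step 5: Two-sided p-value via normal approximation = 2*(1 - Phi(|z|)) = 0.403986.
Step 6: alpha = 0.05. fail to reject H0.

R = 6, z = -0.8345, p = 0.403986, fail to reject H0.


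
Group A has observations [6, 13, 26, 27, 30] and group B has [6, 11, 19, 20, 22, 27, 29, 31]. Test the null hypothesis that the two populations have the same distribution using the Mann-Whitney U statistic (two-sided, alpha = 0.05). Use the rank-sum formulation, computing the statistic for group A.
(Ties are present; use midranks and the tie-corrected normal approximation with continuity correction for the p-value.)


Step 1: Combine and sort all 13 observations; assign midranks.
sorted (value, group): (6,X), (6,Y), (11,Y), (13,X), (19,Y), (20,Y), (22,Y), (26,X), (27,X), (27,Y), (29,Y), (30,X), (31,Y)
ranks: 6->1.5, 6->1.5, 11->3, 13->4, 19->5, 20->6, 22->7, 26->8, 27->9.5, 27->9.5, 29->11, 30->12, 31->13
Step 2: Rank sum for X: R1 = 1.5 + 4 + 8 + 9.5 + 12 = 35.
Step 3: U_X = R1 - n1(n1+1)/2 = 35 - 5*6/2 = 35 - 15 = 20.
       U_Y = n1*n2 - U_X = 40 - 20 = 20.
Step 4: Ties are present, so use the tie-corrected normal approximation (with continuity correction) for the p-value.
Step 5: p-value = 1.000000; compare to alpha = 0.05. fail to reject H0.

U_X = 20, p = 1.000000, fail to reject H0 at alpha = 0.05.


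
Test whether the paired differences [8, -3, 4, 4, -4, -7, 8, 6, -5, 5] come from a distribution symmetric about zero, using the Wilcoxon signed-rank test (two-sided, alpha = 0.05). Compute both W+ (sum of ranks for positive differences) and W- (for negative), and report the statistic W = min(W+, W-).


Step 1: Drop any zero differences (none here) and take |d_i|.
|d| = [8, 3, 4, 4, 4, 7, 8, 6, 5, 5]
Step 2: Midrank |d_i| (ties get averaged ranks).
ranks: |8|->9.5, |3|->1, |4|->3, |4|->3, |4|->3, |7|->8, |8|->9.5, |6|->7, |5|->5.5, |5|->5.5
Step 3: Attach original signs; sum ranks with positive sign and with negative sign.
W+ = 9.5 + 3 + 3 + 9.5 + 7 + 5.5 = 37.5
W- = 1 + 3 + 8 + 5.5 = 17.5
(Check: W+ + W- = 55 should equal n(n+1)/2 = 55.)
Step 4: Test statistic W = min(W+, W-) = 17.5.
Step 5: Ties in |d|, so use the tie-corrected normal approximation.
        E[W] = n(n+1)/4 = 10*11/4 = 27.5.
        Tie groups: |d|=4 (t=3), |d|=5 (t=2), |d|=8 (t=2); sum(t^3 - t) = 36.
        Var[W] = n(n+1)(2n+1)/24 - sum(t^3-t)/48 = 2310/24 - 36/48 = 95.5.
        z = (W - E[W]) / sqrt(Var[W]) = (17.5 - 27.5) / 9.7724 = -1.0233.
        Two-sided p = 2*Phi(z) = 0.306171.
Step 6: alpha = 0.05. fail to reject H0.

W+ = 37.5, W- = 17.5, W = min = 17.5, p = 0.306171, fail to reject H0.


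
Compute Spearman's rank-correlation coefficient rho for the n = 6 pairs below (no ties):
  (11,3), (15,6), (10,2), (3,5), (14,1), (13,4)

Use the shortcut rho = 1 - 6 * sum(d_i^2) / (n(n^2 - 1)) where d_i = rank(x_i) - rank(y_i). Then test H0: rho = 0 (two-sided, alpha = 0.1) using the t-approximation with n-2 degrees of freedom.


Step 1: Rank x and y separately (midranks; no ties here).
rank(x): 11->3, 15->6, 10->2, 3->1, 14->5, 13->4
rank(y): 3->3, 6->6, 2->2, 5->5, 1->1, 4->4
Step 2: d_i = R_x(i) - R_y(i); compute d_i^2.
  (3-3)^2=0, (6-6)^2=0, (2-2)^2=0, (1-5)^2=16, (5-1)^2=16, (4-4)^2=0
sum(d^2) = 32.
Step 3: rho = 1 - 6*32 / (6*(6^2 - 1)) = 1 - 192/210 = 0.085714.
Step 4: Under H0, t = rho * sqrt((n-2)/(1-rho^2)) = 0.1721 ~ t(4).
Step 5: Two-sided p-value from the t-distribution with 4 df = 0.871743.
Step 6: alpha = 0.1. fail to reject H0.

rho = 0.0857, p = 0.871743, fail to reject H0 at alpha = 0.1.


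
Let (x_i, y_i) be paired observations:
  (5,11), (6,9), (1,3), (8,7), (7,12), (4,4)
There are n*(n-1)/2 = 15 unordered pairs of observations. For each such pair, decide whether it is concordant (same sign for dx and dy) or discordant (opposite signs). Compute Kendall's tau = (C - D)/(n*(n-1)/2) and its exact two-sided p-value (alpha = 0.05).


Step 1: Enumerate the 15 unordered pairs (i,j) with i<j and classify each by sign(x_j-x_i) * sign(y_j-y_i).
  (1,2):dx=+1,dy=-2->D; (1,3):dx=-4,dy=-8->C; (1,4):dx=+3,dy=-4->D; (1,5):dx=+2,dy=+1->C
  (1,6):dx=-1,dy=-7->C; (2,3):dx=-5,dy=-6->C; (2,4):dx=+2,dy=-2->D; (2,5):dx=+1,dy=+3->C
  (2,6):dx=-2,dy=-5->C; (3,4):dx=+7,dy=+4->C; (3,5):dx=+6,dy=+9->C; (3,6):dx=+3,dy=+1->C
  (4,5):dx=-1,dy=+5->D; (4,6):dx=-4,dy=-3->C; (5,6):dx=-3,dy=-8->C
Step 2: C = 11, D = 4, total pairs = 15.
Step 3: tau = (C - D)/(n(n-1)/2) = (11 - 4)/15 = 0.466667.
Step 4: Exact two-sided p-value (enumerate n! = 720 permutations of y under H0): p = 0.272222.
Step 5: alpha = 0.05. fail to reject H0.

tau_b = 0.4667 (C=11, D=4), p = 0.272222, fail to reject H0.


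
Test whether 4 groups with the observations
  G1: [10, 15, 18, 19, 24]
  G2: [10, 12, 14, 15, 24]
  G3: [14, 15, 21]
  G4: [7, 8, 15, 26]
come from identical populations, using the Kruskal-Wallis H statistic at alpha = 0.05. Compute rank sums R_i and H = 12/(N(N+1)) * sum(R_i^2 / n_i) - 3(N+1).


Step 1: Combine all N = 17 observations and assign midranks.
sorted (value, group, rank): (7,G4,1), (8,G4,2), (10,G1,3.5), (10,G2,3.5), (12,G2,5), (14,G2,6.5), (14,G3,6.5), (15,G1,9.5), (15,G2,9.5), (15,G3,9.5), (15,G4,9.5), (18,G1,12), (19,G1,13), (21,G3,14), (24,G1,15.5), (24,G2,15.5), (26,G4,17)
Step 2: Sum ranks within each group.
R_1 = 53.5 (n_1 = 5)
R_2 = 40 (n_2 = 5)
R_3 = 30 (n_3 = 3)
R_4 = 29.5 (n_4 = 4)
Step 3: H = 12/(N(N+1)) * sum(R_i^2/n_i) - 3(N+1)
     = 12/(17*18) * (53.5^2/5 + 40^2/5 + 30^2/3 + 29.5^2/4) - 3*18
     = 0.039216 * 1410.01 - 54
     = 1.294608.
Step 4: Ties present; correction factor C = 1 - 78/(17^3 - 17) = 0.984069. Corrected H = 1.294608 / 0.984069 = 1.315567.
Step 5: Under H0, H ~ chi^2(3); p-value = 0.725440.
Step 6: alpha = 0.05. fail to reject H0.

H = 1.3156, df = 3, p = 0.725440, fail to reject H0.


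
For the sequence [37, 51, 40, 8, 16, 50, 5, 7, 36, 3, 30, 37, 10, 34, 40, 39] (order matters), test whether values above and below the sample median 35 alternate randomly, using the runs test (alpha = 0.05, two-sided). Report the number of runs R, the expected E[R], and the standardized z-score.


Step 1: Compute median = 35; label A = above, B = below.
Labels in order: AAABBABBABBABBAA  (n_A = 8, n_B = 8)
Step 2: Count runs R = 9.
Step 3: Under H0 (random ordering), E[R] = 2*n_A*n_B/(n_A+n_B) + 1 = 2*8*8/16 + 1 = 9.0000.
        Var[R] = 2*n_A*n_B*(2*n_A*n_B - n_A - n_B) / ((n_A+n_B)^2 * (n_A+n_B-1)) = 14336/3840 = 3.7333.
        SD[R] = 1.9322.
Step 4: R = E[R], so z = 0 with no continuity correction.
Step 5: Two-sided p-value via normal approximation = 2*(1 - Phi(|z|)) = 1.000000.
Step 6: alpha = 0.05. fail to reject H0.

R = 9, z = 0.0000, p = 1.000000, fail to reject H0.


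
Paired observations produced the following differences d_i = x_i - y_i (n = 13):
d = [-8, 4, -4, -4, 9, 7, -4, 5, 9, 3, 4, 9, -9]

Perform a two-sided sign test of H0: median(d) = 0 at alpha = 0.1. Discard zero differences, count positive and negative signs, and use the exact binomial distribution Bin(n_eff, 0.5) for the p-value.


Step 1: Discard zero differences. Original n = 13; n_eff = number of nonzero differences = 13.
Nonzero differences (with sign): -8, +4, -4, -4, +9, +7, -4, +5, +9, +3, +4, +9, -9
Step 2: Count signs: positive = 8, negative = 5.
Step 3: Under H0: P(positive) = 0.5, so the number of positives S ~ Bin(13, 0.5).
Step 4: Two-sided exact p-value = sum of Bin(13,0.5) probabilities at or below the observed probability = 0.581055.
Step 5: alpha = 0.1. fail to reject H0.

n_eff = 13, pos = 8, neg = 5, p = 0.581055, fail to reject H0.


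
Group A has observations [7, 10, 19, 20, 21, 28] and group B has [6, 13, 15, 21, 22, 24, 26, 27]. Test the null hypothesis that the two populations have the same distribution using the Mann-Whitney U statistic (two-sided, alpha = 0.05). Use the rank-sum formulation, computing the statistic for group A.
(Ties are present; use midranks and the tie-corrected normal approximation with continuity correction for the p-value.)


Step 1: Combine and sort all 14 observations; assign midranks.
sorted (value, group): (6,Y), (7,X), (10,X), (13,Y), (15,Y), (19,X), (20,X), (21,X), (21,Y), (22,Y), (24,Y), (26,Y), (27,Y), (28,X)
ranks: 6->1, 7->2, 10->3, 13->4, 15->5, 19->6, 20->7, 21->8.5, 21->8.5, 22->10, 24->11, 26->12, 27->13, 28->14
Step 2: Rank sum for X: R1 = 2 + 3 + 6 + 7 + 8.5 + 14 = 40.5.
Step 3: U_X = R1 - n1(n1+1)/2 = 40.5 - 6*7/2 = 40.5 - 21 = 19.5.
       U_Y = n1*n2 - U_X = 48 - 19.5 = 28.5.
Step 4: Ties are present, so use the tie-corrected normal approximation (with continuity correction) for the p-value.
Step 5: p-value = 0.605180; compare to alpha = 0.05. fail to reject H0.

U_X = 19.5, p = 0.605180, fail to reject H0 at alpha = 0.05.


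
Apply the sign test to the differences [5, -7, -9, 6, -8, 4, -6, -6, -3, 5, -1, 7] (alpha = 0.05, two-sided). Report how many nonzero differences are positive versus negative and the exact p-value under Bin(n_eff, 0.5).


Step 1: Discard zero differences. Original n = 12; n_eff = number of nonzero differences = 12.
Nonzero differences (with sign): +5, -7, -9, +6, -8, +4, -6, -6, -3, +5, -1, +7
Step 2: Count signs: positive = 5, negative = 7.
Step 3: Under H0: P(positive) = 0.5, so the number of positives S ~ Bin(12, 0.5).
Step 4: Two-sided exact p-value = sum of Bin(12,0.5) probabilities at or below the observed probability = 0.774414.
Step 5: alpha = 0.05. fail to reject H0.

n_eff = 12, pos = 5, neg = 7, p = 0.774414, fail to reject H0.


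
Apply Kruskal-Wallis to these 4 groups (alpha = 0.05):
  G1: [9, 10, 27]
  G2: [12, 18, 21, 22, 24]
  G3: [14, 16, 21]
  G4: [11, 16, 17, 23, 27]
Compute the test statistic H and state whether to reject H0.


Step 1: Combine all N = 16 observations and assign midranks.
sorted (value, group, rank): (9,G1,1), (10,G1,2), (11,G4,3), (12,G2,4), (14,G3,5), (16,G3,6.5), (16,G4,6.5), (17,G4,8), (18,G2,9), (21,G2,10.5), (21,G3,10.5), (22,G2,12), (23,G4,13), (24,G2,14), (27,G1,15.5), (27,G4,15.5)
Step 2: Sum ranks within each group.
R_1 = 18.5 (n_1 = 3)
R_2 = 49.5 (n_2 = 5)
R_3 = 22 (n_3 = 3)
R_4 = 46 (n_4 = 5)
Step 3: H = 12/(N(N+1)) * sum(R_i^2/n_i) - 3(N+1)
     = 12/(16*17) * (18.5^2/3 + 49.5^2/5 + 22^2/3 + 46^2/5) - 3*17
     = 0.044118 * 1188.67 - 51
     = 1.441176.
Step 4: Ties present; correction factor C = 1 - 18/(16^3 - 16) = 0.995588. Corrected H = 1.441176 / 0.995588 = 1.447563.
Step 5: Under H0, H ~ chi^2(3); p-value = 0.694425.
Step 6: alpha = 0.05. fail to reject H0.

H = 1.4476, df = 3, p = 0.694425, fail to reject H0.


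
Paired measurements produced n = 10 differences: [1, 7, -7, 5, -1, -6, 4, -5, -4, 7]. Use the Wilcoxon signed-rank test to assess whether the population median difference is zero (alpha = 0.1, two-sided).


Step 1: Drop any zero differences (none here) and take |d_i|.
|d| = [1, 7, 7, 5, 1, 6, 4, 5, 4, 7]
Step 2: Midrank |d_i| (ties get averaged ranks).
ranks: |1|->1.5, |7|->9, |7|->9, |5|->5.5, |1|->1.5, |6|->7, |4|->3.5, |5|->5.5, |4|->3.5, |7|->9
Step 3: Attach original signs; sum ranks with positive sign and with negative sign.
W+ = 1.5 + 9 + 5.5 + 3.5 + 9 = 28.5
W- = 9 + 1.5 + 7 + 5.5 + 3.5 = 26.5
(Check: W+ + W- = 55 should equal n(n+1)/2 = 55.)
Step 4: Test statistic W = min(W+, W-) = 26.5.
Step 5: Ties in |d|, so use the tie-corrected normal approximation.
        E[W] = n(n+1)/4 = 10*11/4 = 27.5.
        Tie groups: |d|=1 (t=2), |d|=4 (t=2), |d|=5 (t=2), |d|=7 (t=3); sum(t^3 - t) = 42.
        Var[W] = n(n+1)(2n+1)/24 - sum(t^3-t)/48 = 2310/24 - 42/48 = 95.375.
        z = (W - E[W]) / sqrt(Var[W]) = (26.5 - 27.5) / 9.7660 = -0.1024.
        Two-sided p = 2*Phi(z) = 0.918442.
Step 6: alpha = 0.1. fail to reject H0.

W+ = 28.5, W- = 26.5, W = min = 26.5, p = 0.918442, fail to reject H0.


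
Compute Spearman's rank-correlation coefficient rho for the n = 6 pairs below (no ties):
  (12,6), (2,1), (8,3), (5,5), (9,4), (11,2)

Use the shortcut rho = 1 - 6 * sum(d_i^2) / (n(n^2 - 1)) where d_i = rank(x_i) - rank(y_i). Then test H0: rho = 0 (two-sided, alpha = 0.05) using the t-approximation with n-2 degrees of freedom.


Step 1: Rank x and y separately (midranks; no ties here).
rank(x): 12->6, 2->1, 8->3, 5->2, 9->4, 11->5
rank(y): 6->6, 1->1, 3->3, 5->5, 4->4, 2->2
Step 2: d_i = R_x(i) - R_y(i); compute d_i^2.
  (6-6)^2=0, (1-1)^2=0, (3-3)^2=0, (2-5)^2=9, (4-4)^2=0, (5-2)^2=9
sum(d^2) = 18.
Step 3: rho = 1 - 6*18 / (6*(6^2 - 1)) = 1 - 108/210 = 0.485714.
Step 4: Under H0, t = rho * sqrt((n-2)/(1-rho^2)) = 1.1113 ~ t(4).
Step 5: Two-sided p-value from the t-distribution with 4 df = 0.328723.
Step 6: alpha = 0.05. fail to reject H0.

rho = 0.4857, p = 0.328723, fail to reject H0 at alpha = 0.05.


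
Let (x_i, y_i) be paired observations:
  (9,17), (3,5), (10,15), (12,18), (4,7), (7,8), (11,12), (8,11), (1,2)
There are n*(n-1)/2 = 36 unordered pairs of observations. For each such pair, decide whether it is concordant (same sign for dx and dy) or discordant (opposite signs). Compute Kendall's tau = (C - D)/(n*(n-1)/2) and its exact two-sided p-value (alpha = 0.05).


Step 1: Enumerate the 36 unordered pairs (i,j) with i<j and classify each by sign(x_j-x_i) * sign(y_j-y_i).
  (1,2):dx=-6,dy=-12->C; (1,3):dx=+1,dy=-2->D; (1,4):dx=+3,dy=+1->C; (1,5):dx=-5,dy=-10->C
  (1,6):dx=-2,dy=-9->C; (1,7):dx=+2,dy=-5->D; (1,8):dx=-1,dy=-6->C; (1,9):dx=-8,dy=-15->C
  (2,3):dx=+7,dy=+10->C; (2,4):dx=+9,dy=+13->C; (2,5):dx=+1,dy=+2->C; (2,6):dx=+4,dy=+3->C
  (2,7):dx=+8,dy=+7->C; (2,8):dx=+5,dy=+6->C; (2,9):dx=-2,dy=-3->C; (3,4):dx=+2,dy=+3->C
  (3,5):dx=-6,dy=-8->C; (3,6):dx=-3,dy=-7->C; (3,7):dx=+1,dy=-3->D; (3,8):dx=-2,dy=-4->C
  (3,9):dx=-9,dy=-13->C; (4,5):dx=-8,dy=-11->C; (4,6):dx=-5,dy=-10->C; (4,7):dx=-1,dy=-6->C
  (4,8):dx=-4,dy=-7->C; (4,9):dx=-11,dy=-16->C; (5,6):dx=+3,dy=+1->C; (5,7):dx=+7,dy=+5->C
  (5,8):dx=+4,dy=+4->C; (5,9):dx=-3,dy=-5->C; (6,7):dx=+4,dy=+4->C; (6,8):dx=+1,dy=+3->C
  (6,9):dx=-6,dy=-6->C; (7,8):dx=-3,dy=-1->C; (7,9):dx=-10,dy=-10->C; (8,9):dx=-7,dy=-9->C
Step 2: C = 33, D = 3, total pairs = 36.
Step 3: tau = (C - D)/(n(n-1)/2) = (33 - 3)/36 = 0.833333.
Step 4: Exact two-sided p-value (enumerate n! = 362880 permutations of y under H0): p = 0.000854.
Step 5: alpha = 0.05. reject H0.

tau_b = 0.8333 (C=33, D=3), p = 0.000854, reject H0.


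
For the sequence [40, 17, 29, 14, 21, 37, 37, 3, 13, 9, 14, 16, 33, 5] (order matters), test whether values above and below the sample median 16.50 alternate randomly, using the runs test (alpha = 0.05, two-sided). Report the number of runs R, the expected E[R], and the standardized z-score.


Step 1: Compute median = 16.50; label A = above, B = below.
Labels in order: AAABAAABBBBBAB  (n_A = 7, n_B = 7)
Step 2: Count runs R = 6.
Step 3: Under H0 (random ordering), E[R] = 2*n_A*n_B/(n_A+n_B) + 1 = 2*7*7/14 + 1 = 8.0000.
        Var[R] = 2*n_A*n_B*(2*n_A*n_B - n_A - n_B) / ((n_A+n_B)^2 * (n_A+n_B-1)) = 8232/2548 = 3.2308.
        SD[R] = 1.7974.
Step 4: Continuity-corrected z = (R + 0.5 - E[R]) / SD[R] = (6 + 0.5 - 8.0000) / 1.7974 = -0.8345.
Step 5: Two-sided p-value via normal approximation = 2*(1 - Phi(|z|)) = 0.403986.
Step 6: alpha = 0.05. fail to reject H0.

R = 6, z = -0.8345, p = 0.403986, fail to reject H0.


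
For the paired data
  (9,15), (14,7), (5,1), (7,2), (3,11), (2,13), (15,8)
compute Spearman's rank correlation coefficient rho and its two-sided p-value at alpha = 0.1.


Step 1: Rank x and y separately (midranks; no ties here).
rank(x): 9->5, 14->6, 5->3, 7->4, 3->2, 2->1, 15->7
rank(y): 15->7, 7->3, 1->1, 2->2, 11->5, 13->6, 8->4
Step 2: d_i = R_x(i) - R_y(i); compute d_i^2.
  (5-7)^2=4, (6-3)^2=9, (3-1)^2=4, (4-2)^2=4, (2-5)^2=9, (1-6)^2=25, (7-4)^2=9
sum(d^2) = 64.
Step 3: rho = 1 - 6*64 / (7*(7^2 - 1)) = 1 - 384/336 = -0.142857.
Step 4: Under H0, t = rho * sqrt((n-2)/(1-rho^2)) = -0.3227 ~ t(5).
Step 5: Two-sided p-value from the t-distribution with 5 df = 0.759945.
Step 6: alpha = 0.1. fail to reject H0.

rho = -0.1429, p = 0.759945, fail to reject H0 at alpha = 0.1.


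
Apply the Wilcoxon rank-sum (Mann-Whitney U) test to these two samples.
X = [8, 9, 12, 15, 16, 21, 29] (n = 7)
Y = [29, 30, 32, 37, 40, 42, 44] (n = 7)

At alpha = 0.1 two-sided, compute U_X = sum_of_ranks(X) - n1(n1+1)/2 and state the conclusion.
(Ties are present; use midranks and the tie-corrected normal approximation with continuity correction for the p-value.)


Step 1: Combine and sort all 14 observations; assign midranks.
sorted (value, group): (8,X), (9,X), (12,X), (15,X), (16,X), (21,X), (29,X), (29,Y), (30,Y), (32,Y), (37,Y), (40,Y), (42,Y), (44,Y)
ranks: 8->1, 9->2, 12->3, 15->4, 16->5, 21->6, 29->7.5, 29->7.5, 30->9, 32->10, 37->11, 40->12, 42->13, 44->14
Step 2: Rank sum for X: R1 = 1 + 2 + 3 + 4 + 5 + 6 + 7.5 = 28.5.
Step 3: U_X = R1 - n1(n1+1)/2 = 28.5 - 7*8/2 = 28.5 - 28 = 0.5.
       U_Y = n1*n2 - U_X = 49 - 0.5 = 48.5.
Step 4: Ties are present, so use the tie-corrected normal approximation (with continuity correction) for the p-value.
Step 5: p-value = 0.002647; compare to alpha = 0.1. reject H0.

U_X = 0.5, p = 0.002647, reject H0 at alpha = 0.1.


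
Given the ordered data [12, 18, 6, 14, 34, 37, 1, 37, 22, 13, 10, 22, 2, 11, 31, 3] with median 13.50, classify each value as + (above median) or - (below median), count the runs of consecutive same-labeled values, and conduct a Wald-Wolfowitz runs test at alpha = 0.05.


Step 1: Compute median = 13.50; label A = above, B = below.
Labels in order: BABAAABAABBABBAB  (n_A = 8, n_B = 8)
Step 2: Count runs R = 11.
Step 3: Under H0 (random ordering), E[R] = 2*n_A*n_B/(n_A+n_B) + 1 = 2*8*8/16 + 1 = 9.0000.
        Var[R] = 2*n_A*n_B*(2*n_A*n_B - n_A - n_B) / ((n_A+n_B)^2 * (n_A+n_B-1)) = 14336/3840 = 3.7333.
        SD[R] = 1.9322.
Step 4: Continuity-corrected z = (R - 0.5 - E[R]) / SD[R] = (11 - 0.5 - 9.0000) / 1.9322 = 0.7763.
Step 5: Two-sided p-value via normal approximation = 2*(1 - Phi(|z|)) = 0.437558.
Step 6: alpha = 0.05. fail to reject H0.

R = 11, z = 0.7763, p = 0.437558, fail to reject H0.


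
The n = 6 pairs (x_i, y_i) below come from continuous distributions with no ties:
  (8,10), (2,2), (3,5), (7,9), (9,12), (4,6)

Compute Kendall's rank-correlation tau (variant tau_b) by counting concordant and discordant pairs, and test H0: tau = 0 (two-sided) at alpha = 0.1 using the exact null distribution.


Step 1: Enumerate the 15 unordered pairs (i,j) with i<j and classify each by sign(x_j-x_i) * sign(y_j-y_i).
  (1,2):dx=-6,dy=-8->C; (1,3):dx=-5,dy=-5->C; (1,4):dx=-1,dy=-1->C; (1,5):dx=+1,dy=+2->C
  (1,6):dx=-4,dy=-4->C; (2,3):dx=+1,dy=+3->C; (2,4):dx=+5,dy=+7->C; (2,5):dx=+7,dy=+10->C
  (2,6):dx=+2,dy=+4->C; (3,4):dx=+4,dy=+4->C; (3,5):dx=+6,dy=+7->C; (3,6):dx=+1,dy=+1->C
  (4,5):dx=+2,dy=+3->C; (4,6):dx=-3,dy=-3->C; (5,6):dx=-5,dy=-6->C
Step 2: C = 15, D = 0, total pairs = 15.
Step 3: tau = (C - D)/(n(n-1)/2) = (15 - 0)/15 = 1.000000.
Step 4: Exact two-sided p-value (enumerate n! = 720 permutations of y under H0): p = 0.002778.
Step 5: alpha = 0.1. reject H0.

tau_b = 1.0000 (C=15, D=0), p = 0.002778, reject H0.


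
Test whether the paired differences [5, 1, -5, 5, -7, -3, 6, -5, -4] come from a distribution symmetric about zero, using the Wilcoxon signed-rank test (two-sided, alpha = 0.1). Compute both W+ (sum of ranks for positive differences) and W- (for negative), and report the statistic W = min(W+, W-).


Step 1: Drop any zero differences (none here) and take |d_i|.
|d| = [5, 1, 5, 5, 7, 3, 6, 5, 4]
Step 2: Midrank |d_i| (ties get averaged ranks).
ranks: |5|->5.5, |1|->1, |5|->5.5, |5|->5.5, |7|->9, |3|->2, |6|->8, |5|->5.5, |4|->3
Step 3: Attach original signs; sum ranks with positive sign and with negative sign.
W+ = 5.5 + 1 + 5.5 + 8 = 20
W- = 5.5 + 9 + 2 + 5.5 + 3 = 25
(Check: W+ + W- = 45 should equal n(n+1)/2 = 45.)
Step 4: Test statistic W = min(W+, W-) = 20.
Step 5: Ties in |d|, so use the tie-corrected normal approximation.
        E[W] = n(n+1)/4 = 9*10/4 = 22.5.
        Tie groups: |d|=5 (t=4); sum(t^3 - t) = 60.
        Var[W] = n(n+1)(2n+1)/24 - sum(t^3-t)/48 = 1710/24 - 60/48 = 70.
        z = (W - E[W]) / sqrt(Var[W]) = (20 - 22.5) / 8.3666 = -0.2988.
        Two-sided p = 2*Phi(z) = 0.765087.
Step 6: alpha = 0.1. fail to reject H0.

W+ = 20, W- = 25, W = min = 20, p = 0.765087, fail to reject H0.


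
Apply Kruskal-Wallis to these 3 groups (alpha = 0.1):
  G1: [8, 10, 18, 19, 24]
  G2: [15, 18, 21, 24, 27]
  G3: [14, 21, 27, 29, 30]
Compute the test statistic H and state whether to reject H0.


Step 1: Combine all N = 15 observations and assign midranks.
sorted (value, group, rank): (8,G1,1), (10,G1,2), (14,G3,3), (15,G2,4), (18,G1,5.5), (18,G2,5.5), (19,G1,7), (21,G2,8.5), (21,G3,8.5), (24,G1,10.5), (24,G2,10.5), (27,G2,12.5), (27,G3,12.5), (29,G3,14), (30,G3,15)
Step 2: Sum ranks within each group.
R_1 = 26 (n_1 = 5)
R_2 = 41 (n_2 = 5)
R_3 = 53 (n_3 = 5)
Step 3: H = 12/(N(N+1)) * sum(R_i^2/n_i) - 3(N+1)
     = 12/(15*16) * (26^2/5 + 41^2/5 + 53^2/5) - 3*16
     = 0.050000 * 1033.2 - 48
     = 3.660000.
Step 4: Ties present; correction factor C = 1 - 24/(15^3 - 15) = 0.992857. Corrected H = 3.660000 / 0.992857 = 3.686331.
Step 5: Under H0, H ~ chi^2(2); p-value = 0.158315.
Step 6: alpha = 0.1. fail to reject H0.

H = 3.6863, df = 2, p = 0.158315, fail to reject H0.


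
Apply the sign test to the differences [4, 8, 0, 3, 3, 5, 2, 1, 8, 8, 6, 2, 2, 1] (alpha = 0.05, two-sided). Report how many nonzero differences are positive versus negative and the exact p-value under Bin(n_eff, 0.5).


Step 1: Discard zero differences. Original n = 14; n_eff = number of nonzero differences = 13.
Nonzero differences (with sign): +4, +8, +3, +3, +5, +2, +1, +8, +8, +6, +2, +2, +1
Step 2: Count signs: positive = 13, negative = 0.
Step 3: Under H0: P(positive) = 0.5, so the number of positives S ~ Bin(13, 0.5).
Step 4: Two-sided exact p-value = sum of Bin(13,0.5) probabilities at or below the observed probability = 0.000244.
Step 5: alpha = 0.05. reject H0.

n_eff = 13, pos = 13, neg = 0, p = 0.000244, reject H0.


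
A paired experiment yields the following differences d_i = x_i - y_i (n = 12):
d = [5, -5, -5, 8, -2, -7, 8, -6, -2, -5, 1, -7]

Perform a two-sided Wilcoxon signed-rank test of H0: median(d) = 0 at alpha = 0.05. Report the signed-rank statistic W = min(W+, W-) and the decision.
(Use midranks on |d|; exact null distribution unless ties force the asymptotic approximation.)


Step 1: Drop any zero differences (none here) and take |d_i|.
|d| = [5, 5, 5, 8, 2, 7, 8, 6, 2, 5, 1, 7]
Step 2: Midrank |d_i| (ties get averaged ranks).
ranks: |5|->5.5, |5|->5.5, |5|->5.5, |8|->11.5, |2|->2.5, |7|->9.5, |8|->11.5, |6|->8, |2|->2.5, |5|->5.5, |1|->1, |7|->9.5
Step 3: Attach original signs; sum ranks with positive sign and with negative sign.
W+ = 5.5 + 11.5 + 11.5 + 1 = 29.5
W- = 5.5 + 5.5 + 2.5 + 9.5 + 8 + 2.5 + 5.5 + 9.5 = 48.5
(Check: W+ + W- = 78 should equal n(n+1)/2 = 78.)
Step 4: Test statistic W = min(W+, W-) = 29.5.
Step 5: Ties in |d|, so use the tie-corrected normal approximation.
        E[W] = n(n+1)/4 = 12*13/4 = 39.
        Tie groups: |d|=2 (t=2), |d|=5 (t=4), |d|=7 (t=2), |d|=8 (t=2); sum(t^3 - t) = 78.
        Var[W] = n(n+1)(2n+1)/24 - sum(t^3-t)/48 = 3900/24 - 78/48 = 160.875.
        z = (W - E[W]) / sqrt(Var[W]) = (29.5 - 39) / 12.6837 = -0.7490.
        Two-sided p = 2*Phi(z) = 0.453860.
Step 6: alpha = 0.05. fail to reject H0.

W+ = 29.5, W- = 48.5, W = min = 29.5, p = 0.453860, fail to reject H0.


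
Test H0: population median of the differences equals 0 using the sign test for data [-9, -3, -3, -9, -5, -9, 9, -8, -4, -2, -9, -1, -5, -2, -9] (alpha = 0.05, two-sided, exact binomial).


Step 1: Discard zero differences. Original n = 15; n_eff = number of nonzero differences = 15.
Nonzero differences (with sign): -9, -3, -3, -9, -5, -9, +9, -8, -4, -2, -9, -1, -5, -2, -9
Step 2: Count signs: positive = 1, negative = 14.
Step 3: Under H0: P(positive) = 0.5, so the number of positives S ~ Bin(15, 0.5).
Step 4: Two-sided exact p-value = sum of Bin(15,0.5) probabilities at or below the observed probability = 0.000977.
Step 5: alpha = 0.05. reject H0.

n_eff = 15, pos = 1, neg = 14, p = 0.000977, reject H0.


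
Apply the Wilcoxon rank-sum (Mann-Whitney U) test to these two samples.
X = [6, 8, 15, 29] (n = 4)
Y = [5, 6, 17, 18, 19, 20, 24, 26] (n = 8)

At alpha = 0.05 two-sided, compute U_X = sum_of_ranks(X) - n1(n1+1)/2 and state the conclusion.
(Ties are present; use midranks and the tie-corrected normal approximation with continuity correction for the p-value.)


Step 1: Combine and sort all 12 observations; assign midranks.
sorted (value, group): (5,Y), (6,X), (6,Y), (8,X), (15,X), (17,Y), (18,Y), (19,Y), (20,Y), (24,Y), (26,Y), (29,X)
ranks: 5->1, 6->2.5, 6->2.5, 8->4, 15->5, 17->6, 18->7, 19->8, 20->9, 24->10, 26->11, 29->12
Step 2: Rank sum for X: R1 = 2.5 + 4 + 5 + 12 = 23.5.
Step 3: U_X = R1 - n1(n1+1)/2 = 23.5 - 4*5/2 = 23.5 - 10 = 13.5.
       U_Y = n1*n2 - U_X = 32 - 13.5 = 18.5.
Step 4: Ties are present, so use the tie-corrected normal approximation (with continuity correction) for the p-value.
Step 5: p-value = 0.733647; compare to alpha = 0.05. fail to reject H0.

U_X = 13.5, p = 0.733647, fail to reject H0 at alpha = 0.05.


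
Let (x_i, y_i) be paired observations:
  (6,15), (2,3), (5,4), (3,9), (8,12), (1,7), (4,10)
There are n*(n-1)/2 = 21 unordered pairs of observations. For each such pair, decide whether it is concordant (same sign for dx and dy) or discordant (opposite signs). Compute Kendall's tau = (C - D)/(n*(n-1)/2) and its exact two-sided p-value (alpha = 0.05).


Step 1: Enumerate the 21 unordered pairs (i,j) with i<j and classify each by sign(x_j-x_i) * sign(y_j-y_i).
  (1,2):dx=-4,dy=-12->C; (1,3):dx=-1,dy=-11->C; (1,4):dx=-3,dy=-6->C; (1,5):dx=+2,dy=-3->D
  (1,6):dx=-5,dy=-8->C; (1,7):dx=-2,dy=-5->C; (2,3):dx=+3,dy=+1->C; (2,4):dx=+1,dy=+6->C
  (2,5):dx=+6,dy=+9->C; (2,6):dx=-1,dy=+4->D; (2,7):dx=+2,dy=+7->C; (3,4):dx=-2,dy=+5->D
  (3,5):dx=+3,dy=+8->C; (3,6):dx=-4,dy=+3->D; (3,7):dx=-1,dy=+6->D; (4,5):dx=+5,dy=+3->C
  (4,6):dx=-2,dy=-2->C; (4,7):dx=+1,dy=+1->C; (5,6):dx=-7,dy=-5->C; (5,7):dx=-4,dy=-2->C
  (6,7):dx=+3,dy=+3->C
Step 2: C = 16, D = 5, total pairs = 21.
Step 3: tau = (C - D)/(n(n-1)/2) = (16 - 5)/21 = 0.523810.
Step 4: Exact two-sided p-value (enumerate n! = 5040 permutations of y under H0): p = 0.136111.
Step 5: alpha = 0.05. fail to reject H0.

tau_b = 0.5238 (C=16, D=5), p = 0.136111, fail to reject H0.


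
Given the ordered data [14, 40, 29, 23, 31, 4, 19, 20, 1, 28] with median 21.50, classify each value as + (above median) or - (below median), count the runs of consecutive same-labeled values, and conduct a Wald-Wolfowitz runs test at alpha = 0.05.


Step 1: Compute median = 21.50; label A = above, B = below.
Labels in order: BAAAABBBBA  (n_A = 5, n_B = 5)
Step 2: Count runs R = 4.
Step 3: Under H0 (random ordering), E[R] = 2*n_A*n_B/(n_A+n_B) + 1 = 2*5*5/10 + 1 = 6.0000.
        Var[R] = 2*n_A*n_B*(2*n_A*n_B - n_A - n_B) / ((n_A+n_B)^2 * (n_A+n_B-1)) = 2000/900 = 2.2222.
        SD[R] = 1.4907.
Step 4: Continuity-corrected z = (R + 0.5 - E[R]) / SD[R] = (4 + 0.5 - 6.0000) / 1.4907 = -1.0062.
Step 5: Two-sided p-value via normal approximation = 2*(1 - Phi(|z|)) = 0.314305.
Step 6: alpha = 0.05. fail to reject H0.

R = 4, z = -1.0062, p = 0.314305, fail to reject H0.


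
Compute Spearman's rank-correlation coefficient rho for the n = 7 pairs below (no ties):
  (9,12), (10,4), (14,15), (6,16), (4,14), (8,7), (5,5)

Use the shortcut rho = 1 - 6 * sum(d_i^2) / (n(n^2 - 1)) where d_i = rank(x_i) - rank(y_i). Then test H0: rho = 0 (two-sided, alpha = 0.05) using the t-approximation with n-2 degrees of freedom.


Step 1: Rank x and y separately (midranks; no ties here).
rank(x): 9->5, 10->6, 14->7, 6->3, 4->1, 8->4, 5->2
rank(y): 12->4, 4->1, 15->6, 16->7, 14->5, 7->3, 5->2
Step 2: d_i = R_x(i) - R_y(i); compute d_i^2.
  (5-4)^2=1, (6-1)^2=25, (7-6)^2=1, (3-7)^2=16, (1-5)^2=16, (4-3)^2=1, (2-2)^2=0
sum(d^2) = 60.
Step 3: rho = 1 - 6*60 / (7*(7^2 - 1)) = 1 - 360/336 = -0.071429.
Step 4: Under H0, t = rho * sqrt((n-2)/(1-rho^2)) = -0.1601 ~ t(5).
Step 5: Two-sided p-value from the t-distribution with 5 df = 0.879048.
Step 6: alpha = 0.05. fail to reject H0.

rho = -0.0714, p = 0.879048, fail to reject H0 at alpha = 0.05.


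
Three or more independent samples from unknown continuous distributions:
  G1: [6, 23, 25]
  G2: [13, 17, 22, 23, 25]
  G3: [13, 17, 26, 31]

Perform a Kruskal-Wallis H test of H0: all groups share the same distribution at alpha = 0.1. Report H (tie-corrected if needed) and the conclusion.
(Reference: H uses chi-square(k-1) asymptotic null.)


Step 1: Combine all N = 12 observations and assign midranks.
sorted (value, group, rank): (6,G1,1), (13,G2,2.5), (13,G3,2.5), (17,G2,4.5), (17,G3,4.5), (22,G2,6), (23,G1,7.5), (23,G2,7.5), (25,G1,9.5), (25,G2,9.5), (26,G3,11), (31,G3,12)
Step 2: Sum ranks within each group.
R_1 = 18 (n_1 = 3)
R_2 = 30 (n_2 = 5)
R_3 = 30 (n_3 = 4)
Step 3: H = 12/(N(N+1)) * sum(R_i^2/n_i) - 3(N+1)
     = 12/(12*13) * (18^2/3 + 30^2/5 + 30^2/4) - 3*13
     = 0.076923 * 513 - 39
     = 0.461538.
Step 4: Ties present; correction factor C = 1 - 24/(12^3 - 12) = 0.986014. Corrected H = 0.461538 / 0.986014 = 0.468085.
Step 5: Under H0, H ~ chi^2(2); p-value = 0.791328.
Step 6: alpha = 0.1. fail to reject H0.

H = 0.4681, df = 2, p = 0.791328, fail to reject H0.


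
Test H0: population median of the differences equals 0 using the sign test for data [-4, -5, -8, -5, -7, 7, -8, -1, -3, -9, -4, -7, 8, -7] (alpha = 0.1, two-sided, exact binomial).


Step 1: Discard zero differences. Original n = 14; n_eff = number of nonzero differences = 14.
Nonzero differences (with sign): -4, -5, -8, -5, -7, +7, -8, -1, -3, -9, -4, -7, +8, -7
Step 2: Count signs: positive = 2, negative = 12.
Step 3: Under H0: P(positive) = 0.5, so the number of positives S ~ Bin(14, 0.5).
Step 4: Two-sided exact p-value = sum of Bin(14,0.5) probabilities at or below the observed probability = 0.012939.
Step 5: alpha = 0.1. reject H0.

n_eff = 14, pos = 2, neg = 12, p = 0.012939, reject H0.


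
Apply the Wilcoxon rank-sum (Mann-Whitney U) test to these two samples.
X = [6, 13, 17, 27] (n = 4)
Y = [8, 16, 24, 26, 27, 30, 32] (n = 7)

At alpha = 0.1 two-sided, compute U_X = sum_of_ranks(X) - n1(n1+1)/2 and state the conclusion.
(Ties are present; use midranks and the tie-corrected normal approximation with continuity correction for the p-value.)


Step 1: Combine and sort all 11 observations; assign midranks.
sorted (value, group): (6,X), (8,Y), (13,X), (16,Y), (17,X), (24,Y), (26,Y), (27,X), (27,Y), (30,Y), (32,Y)
ranks: 6->1, 8->2, 13->3, 16->4, 17->5, 24->6, 26->7, 27->8.5, 27->8.5, 30->10, 32->11
Step 2: Rank sum for X: R1 = 1 + 3 + 5 + 8.5 = 17.5.
Step 3: U_X = R1 - n1(n1+1)/2 = 17.5 - 4*5/2 = 17.5 - 10 = 7.5.
       U_Y = n1*n2 - U_X = 28 - 7.5 = 20.5.
Step 4: Ties are present, so use the tie-corrected normal approximation (with continuity correction) for the p-value.
Step 5: p-value = 0.255756; compare to alpha = 0.1. fail to reject H0.

U_X = 7.5, p = 0.255756, fail to reject H0 at alpha = 0.1.


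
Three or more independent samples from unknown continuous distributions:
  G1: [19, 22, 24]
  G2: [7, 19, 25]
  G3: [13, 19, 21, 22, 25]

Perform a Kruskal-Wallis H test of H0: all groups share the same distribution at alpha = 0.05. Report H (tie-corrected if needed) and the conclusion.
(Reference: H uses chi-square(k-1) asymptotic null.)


Step 1: Combine all N = 11 observations and assign midranks.
sorted (value, group, rank): (7,G2,1), (13,G3,2), (19,G1,4), (19,G2,4), (19,G3,4), (21,G3,6), (22,G1,7.5), (22,G3,7.5), (24,G1,9), (25,G2,10.5), (25,G3,10.5)
Step 2: Sum ranks within each group.
R_1 = 20.5 (n_1 = 3)
R_2 = 15.5 (n_2 = 3)
R_3 = 30 (n_3 = 5)
Step 3: H = 12/(N(N+1)) * sum(R_i^2/n_i) - 3(N+1)
     = 12/(11*12) * (20.5^2/3 + 15.5^2/3 + 30^2/5) - 3*12
     = 0.090909 * 400.167 - 36
     = 0.378788.
Step 4: Ties present; correction factor C = 1 - 36/(11^3 - 11) = 0.972727. Corrected H = 0.378788 / 0.972727 = 0.389408.
Step 5: Under H0, H ~ chi^2(2); p-value = 0.823078.
Step 6: alpha = 0.05. fail to reject H0.

H = 0.3894, df = 2, p = 0.823078, fail to reject H0.


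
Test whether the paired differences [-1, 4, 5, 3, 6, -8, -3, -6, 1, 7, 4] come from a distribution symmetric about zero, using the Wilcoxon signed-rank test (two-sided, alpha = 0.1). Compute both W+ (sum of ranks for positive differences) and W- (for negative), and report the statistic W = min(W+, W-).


Step 1: Drop any zero differences (none here) and take |d_i|.
|d| = [1, 4, 5, 3, 6, 8, 3, 6, 1, 7, 4]
Step 2: Midrank |d_i| (ties get averaged ranks).
ranks: |1|->1.5, |4|->5.5, |5|->7, |3|->3.5, |6|->8.5, |8|->11, |3|->3.5, |6|->8.5, |1|->1.5, |7|->10, |4|->5.5
Step 3: Attach original signs; sum ranks with positive sign and with negative sign.
W+ = 5.5 + 7 + 3.5 + 8.5 + 1.5 + 10 + 5.5 = 41.5
W- = 1.5 + 11 + 3.5 + 8.5 = 24.5
(Check: W+ + W- = 66 should equal n(n+1)/2 = 66.)
Step 4: Test statistic W = min(W+, W-) = 24.5.
Step 5: Ties in |d|, so use the tie-corrected normal approximation.
        E[W] = n(n+1)/4 = 11*12/4 = 33.
        Tie groups: |d|=1 (t=2), |d|=3 (t=2), |d|=4 (t=2), |d|=6 (t=2); sum(t^3 - t) = 24.
        Var[W] = n(n+1)(2n+1)/24 - sum(t^3-t)/48 = 3036/24 - 24/48 = 126.
        z = (W - E[W]) / sqrt(Var[W]) = (24.5 - 33) / 11.2250 = -0.7572.
        Two-sided p = 2*Phi(z) = 0.448906.
Step 6: alpha = 0.1. fail to reject H0.

W+ = 41.5, W- = 24.5, W = min = 24.5, p = 0.448906, fail to reject H0.


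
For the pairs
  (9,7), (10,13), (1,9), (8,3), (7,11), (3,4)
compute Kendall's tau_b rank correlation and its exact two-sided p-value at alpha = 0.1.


Step 1: Enumerate the 15 unordered pairs (i,j) with i<j and classify each by sign(x_j-x_i) * sign(y_j-y_i).
  (1,2):dx=+1,dy=+6->C; (1,3):dx=-8,dy=+2->D; (1,4):dx=-1,dy=-4->C; (1,5):dx=-2,dy=+4->D
  (1,6):dx=-6,dy=-3->C; (2,3):dx=-9,dy=-4->C; (2,4):dx=-2,dy=-10->C; (2,5):dx=-3,dy=-2->C
  (2,6):dx=-7,dy=-9->C; (3,4):dx=+7,dy=-6->D; (3,5):dx=+6,dy=+2->C; (3,6):dx=+2,dy=-5->D
  (4,5):dx=-1,dy=+8->D; (4,6):dx=-5,dy=+1->D; (5,6):dx=-4,dy=-7->C
Step 2: C = 9, D = 6, total pairs = 15.
Step 3: tau = (C - D)/(n(n-1)/2) = (9 - 6)/15 = 0.200000.
Step 4: Exact two-sided p-value (enumerate n! = 720 permutations of y under H0): p = 0.719444.
Step 5: alpha = 0.1. fail to reject H0.

tau_b = 0.2000 (C=9, D=6), p = 0.719444, fail to reject H0.


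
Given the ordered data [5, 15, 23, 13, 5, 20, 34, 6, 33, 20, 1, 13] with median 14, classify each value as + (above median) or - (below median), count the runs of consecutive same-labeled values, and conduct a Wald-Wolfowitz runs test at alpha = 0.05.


Step 1: Compute median = 14; label A = above, B = below.
Labels in order: BAABBAABAABB  (n_A = 6, n_B = 6)
Step 2: Count runs R = 7.
Step 3: Under H0 (random ordering), E[R] = 2*n_A*n_B/(n_A+n_B) + 1 = 2*6*6/12 + 1 = 7.0000.
        Var[R] = 2*n_A*n_B*(2*n_A*n_B - n_A - n_B) / ((n_A+n_B)^2 * (n_A+n_B-1)) = 4320/1584 = 2.7273.
        SD[R] = 1.6514.
Step 4: R = E[R], so z = 0 with no continuity correction.
Step 5: Two-sided p-value via normal approximation = 2*(1 - Phi(|z|)) = 1.000000.
Step 6: alpha = 0.05. fail to reject H0.

R = 7, z = 0.0000, p = 1.000000, fail to reject H0.


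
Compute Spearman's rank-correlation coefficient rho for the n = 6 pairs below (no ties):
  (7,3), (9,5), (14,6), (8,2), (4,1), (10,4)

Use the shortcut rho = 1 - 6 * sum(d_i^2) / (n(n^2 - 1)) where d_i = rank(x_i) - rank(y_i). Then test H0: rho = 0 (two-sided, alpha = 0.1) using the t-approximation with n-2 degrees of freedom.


Step 1: Rank x and y separately (midranks; no ties here).
rank(x): 7->2, 9->4, 14->6, 8->3, 4->1, 10->5
rank(y): 3->3, 5->5, 6->6, 2->2, 1->1, 4->4
Step 2: d_i = R_x(i) - R_y(i); compute d_i^2.
  (2-3)^2=1, (4-5)^2=1, (6-6)^2=0, (3-2)^2=1, (1-1)^2=0, (5-4)^2=1
sum(d^2) = 4.
Step 3: rho = 1 - 6*4 / (6*(6^2 - 1)) = 1 - 24/210 = 0.885714.
Step 4: Under H0, t = rho * sqrt((n-2)/(1-rho^2)) = 3.8158 ~ t(4).
Step 5: Two-sided p-value from the t-distribution with 4 df = 0.018845.
Step 6: alpha = 0.1. reject H0.

rho = 0.8857, p = 0.018845, reject H0 at alpha = 0.1.


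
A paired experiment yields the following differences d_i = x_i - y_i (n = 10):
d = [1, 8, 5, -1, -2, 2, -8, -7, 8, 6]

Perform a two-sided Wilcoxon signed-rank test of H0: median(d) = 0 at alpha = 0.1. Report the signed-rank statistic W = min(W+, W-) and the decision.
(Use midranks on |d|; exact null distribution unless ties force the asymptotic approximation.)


Step 1: Drop any zero differences (none here) and take |d_i|.
|d| = [1, 8, 5, 1, 2, 2, 8, 7, 8, 6]
Step 2: Midrank |d_i| (ties get averaged ranks).
ranks: |1|->1.5, |8|->9, |5|->5, |1|->1.5, |2|->3.5, |2|->3.5, |8|->9, |7|->7, |8|->9, |6|->6
Step 3: Attach original signs; sum ranks with positive sign and with negative sign.
W+ = 1.5 + 9 + 5 + 3.5 + 9 + 6 = 34
W- = 1.5 + 3.5 + 9 + 7 = 21
(Check: W+ + W- = 55 should equal n(n+1)/2 = 55.)
Step 4: Test statistic W = min(W+, W-) = 21.
Step 5: Ties in |d|, so use the tie-corrected normal approximation.
        E[W] = n(n+1)/4 = 10*11/4 = 27.5.
        Tie groups: |d|=1 (t=2), |d|=2 (t=2), |d|=8 (t=3); sum(t^3 - t) = 36.
        Var[W] = n(n+1)(2n+1)/24 - sum(t^3-t)/48 = 2310/24 - 36/48 = 95.5.
        z = (W - E[W]) / sqrt(Var[W]) = (21 - 27.5) / 9.7724 = -0.6651.
        Two-sided p = 2*Phi(z) = 0.505962.
Step 6: alpha = 0.1. fail to reject H0.

W+ = 34, W- = 21, W = min = 21, p = 0.505962, fail to reject H0.


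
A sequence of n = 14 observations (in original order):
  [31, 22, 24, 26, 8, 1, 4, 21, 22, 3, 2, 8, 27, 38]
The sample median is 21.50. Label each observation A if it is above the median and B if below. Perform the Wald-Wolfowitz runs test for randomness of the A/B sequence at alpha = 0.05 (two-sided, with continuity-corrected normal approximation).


Step 1: Compute median = 21.50; label A = above, B = below.
Labels in order: AAAABBBBABBBAA  (n_A = 7, n_B = 7)
Step 2: Count runs R = 5.
Step 3: Under H0 (random ordering), E[R] = 2*n_A*n_B/(n_A+n_B) + 1 = 2*7*7/14 + 1 = 8.0000.
        Var[R] = 2*n_A*n_B*(2*n_A*n_B - n_A - n_B) / ((n_A+n_B)^2 * (n_A+n_B-1)) = 8232/2548 = 3.2308.
        SD[R] = 1.7974.
Step 4: Continuity-corrected z = (R + 0.5 - E[R]) / SD[R] = (5 + 0.5 - 8.0000) / 1.7974 = -1.3909.
Step 5: Two-sided p-value via normal approximation = 2*(1 - Phi(|z|)) = 0.164264.
Step 6: alpha = 0.05. fail to reject H0.

R = 5, z = -1.3909, p = 0.164264, fail to reject H0.
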